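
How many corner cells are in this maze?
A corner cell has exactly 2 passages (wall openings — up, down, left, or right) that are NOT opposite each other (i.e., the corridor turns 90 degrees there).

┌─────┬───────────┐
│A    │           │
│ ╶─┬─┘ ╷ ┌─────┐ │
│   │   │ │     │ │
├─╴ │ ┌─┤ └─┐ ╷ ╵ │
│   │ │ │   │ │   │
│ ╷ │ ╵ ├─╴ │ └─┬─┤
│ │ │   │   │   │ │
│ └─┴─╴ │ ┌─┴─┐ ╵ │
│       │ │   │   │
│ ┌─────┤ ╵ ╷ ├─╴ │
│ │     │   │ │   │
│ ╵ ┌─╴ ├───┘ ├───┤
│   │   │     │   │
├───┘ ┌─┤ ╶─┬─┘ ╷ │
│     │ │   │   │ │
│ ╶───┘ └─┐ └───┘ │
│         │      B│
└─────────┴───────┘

Counting corner cells (2 non-opposite passages):
Total corners: 43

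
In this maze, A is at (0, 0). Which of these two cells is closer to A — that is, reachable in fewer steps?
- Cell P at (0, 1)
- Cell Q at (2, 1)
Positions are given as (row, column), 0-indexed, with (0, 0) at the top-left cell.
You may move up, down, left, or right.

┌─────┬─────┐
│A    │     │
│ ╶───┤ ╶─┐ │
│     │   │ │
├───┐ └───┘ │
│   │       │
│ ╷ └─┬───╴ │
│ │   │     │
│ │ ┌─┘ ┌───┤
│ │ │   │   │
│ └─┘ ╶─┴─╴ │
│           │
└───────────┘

Shortest path A → P at (0, 1): 1 steps
Shortest path A → Q at (2, 1): 19 steps

P is closer (1 steps vs 19 steps).

Path to P:

┌─────┬─────┐
│A P  │     │
│ ╶───┤ ╶─┐ │
│     │   │ │
├───┐ └───┘ │
│   │       │
│ ╷ └─┬───╴ │
│ │   │     │
│ │ ┌─┘ ┌───┤
│ │ │   │   │
│ └─┘ ╶─┴─╴ │
│           │
└───────────┘

Path to Q:

┌─────┬─────┐
│A    │     │
│ ╶───┤ ╶─┐ │
│↳ → ↓│   │ │
├───┐ └───┘ │
│↱ Q│↳ → → ↓│
│ ╷ └─┬───╴ │
│↑│   │↓ ← ↲│
│ │ ┌─┘ ┌───┤
│↑│ │↓ ↲│   │
│ └─┘ ╶─┴─╴ │
│↑ ← ↲      │
└───────────┘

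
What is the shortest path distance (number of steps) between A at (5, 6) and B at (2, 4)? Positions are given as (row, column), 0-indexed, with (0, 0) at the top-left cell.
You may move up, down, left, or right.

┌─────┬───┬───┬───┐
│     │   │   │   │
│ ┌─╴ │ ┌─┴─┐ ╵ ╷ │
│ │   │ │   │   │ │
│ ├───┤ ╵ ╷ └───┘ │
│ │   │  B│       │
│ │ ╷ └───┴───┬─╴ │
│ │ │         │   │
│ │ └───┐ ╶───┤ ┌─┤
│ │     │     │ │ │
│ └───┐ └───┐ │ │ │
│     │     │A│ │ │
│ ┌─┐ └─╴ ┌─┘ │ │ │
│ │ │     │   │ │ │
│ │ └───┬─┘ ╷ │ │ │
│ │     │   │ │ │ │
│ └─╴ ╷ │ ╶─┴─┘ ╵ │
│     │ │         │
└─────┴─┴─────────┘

Finding path from (5, 6) to (2, 4):
Path: (5,6) → (6,6) → (6,5) → (7,5) → (7,4) → (8,4) → (8,5) → (8,6) → (8,7) → (7,7) → (6,7) → (5,7) → (4,7) → (3,7) → (3,8) → (2,8) → (2,7) → (2,6) → (2,5) → (1,5) → (1,4) → (2,4)
Distance: 21 steps

Solution:

┌─────┬───┬───┬───┐
│     │   │   │   │
│ ┌─╴ │ ┌─┴─┐ ╵ ╷ │
│ │   │ │↓ ↰│   │ │
│ ├───┤ ╵ ╷ └───┘ │
│ │   │  B│↑ ← ← ↰│
│ │ ╷ └───┴───┬─╴ │
│ │ │         │↱ ↑│
│ │ └───┐ ╶───┤ ┌─┤
│ │     │     │↑│ │
│ └───┐ └───┐ │ │ │
│     │     │A│↑│ │
│ ┌─┐ └─╴ ┌─┘ │ │ │
│ │ │     │↓ ↲│↑│ │
│ │ └───┬─┘ ╷ │ │ │
│ │     │↓ ↲│ │↑│ │
│ └─╴ ╷ │ ╶─┴─┘ ╵ │
│     │ │↳ → → ↑  │
└─────┴─┴─────────┘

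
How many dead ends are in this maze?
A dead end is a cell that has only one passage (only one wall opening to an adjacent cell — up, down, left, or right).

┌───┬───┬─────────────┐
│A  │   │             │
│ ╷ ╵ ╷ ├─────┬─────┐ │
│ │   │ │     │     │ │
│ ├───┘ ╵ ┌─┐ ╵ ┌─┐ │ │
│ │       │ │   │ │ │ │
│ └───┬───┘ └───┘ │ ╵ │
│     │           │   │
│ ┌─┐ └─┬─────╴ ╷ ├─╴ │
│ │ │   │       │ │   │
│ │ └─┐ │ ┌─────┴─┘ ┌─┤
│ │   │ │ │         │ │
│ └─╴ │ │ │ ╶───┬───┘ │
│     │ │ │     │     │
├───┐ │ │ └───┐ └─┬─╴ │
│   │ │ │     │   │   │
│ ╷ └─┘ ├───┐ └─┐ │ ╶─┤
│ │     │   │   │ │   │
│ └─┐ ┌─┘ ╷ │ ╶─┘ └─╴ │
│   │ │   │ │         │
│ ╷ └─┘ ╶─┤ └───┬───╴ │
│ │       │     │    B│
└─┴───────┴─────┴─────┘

Checking each cell for number of passages:

Dead ends found at positions:
  (0, 4)
  (2, 1)
  (2, 5)
  (2, 8)
  (3, 3)
  (4, 1)
  (4, 8)
  (5, 10)
  (6, 8)
  (7, 2)
  (8, 7)
  (9, 2)
  (10, 0)
  (10, 4)
  (10, 7)
  (10, 8)
Total dead ends: 16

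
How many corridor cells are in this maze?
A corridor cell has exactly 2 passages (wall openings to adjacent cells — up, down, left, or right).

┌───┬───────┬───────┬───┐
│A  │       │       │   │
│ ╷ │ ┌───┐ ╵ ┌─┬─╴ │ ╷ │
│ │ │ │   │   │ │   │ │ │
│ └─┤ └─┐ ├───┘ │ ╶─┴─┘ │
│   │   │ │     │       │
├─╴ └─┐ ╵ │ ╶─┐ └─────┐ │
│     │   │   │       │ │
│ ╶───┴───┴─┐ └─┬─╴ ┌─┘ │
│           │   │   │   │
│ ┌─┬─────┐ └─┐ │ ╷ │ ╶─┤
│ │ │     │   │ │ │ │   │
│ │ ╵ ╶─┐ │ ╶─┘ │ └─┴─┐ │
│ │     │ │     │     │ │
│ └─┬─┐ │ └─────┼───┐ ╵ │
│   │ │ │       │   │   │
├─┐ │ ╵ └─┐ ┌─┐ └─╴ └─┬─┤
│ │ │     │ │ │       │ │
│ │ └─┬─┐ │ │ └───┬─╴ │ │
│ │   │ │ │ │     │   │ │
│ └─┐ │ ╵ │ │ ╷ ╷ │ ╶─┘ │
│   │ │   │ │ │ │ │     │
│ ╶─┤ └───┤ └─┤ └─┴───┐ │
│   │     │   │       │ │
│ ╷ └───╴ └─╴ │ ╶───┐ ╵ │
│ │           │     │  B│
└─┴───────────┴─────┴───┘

Counting cells with exactly 2 passages:
Total corridor cells: 118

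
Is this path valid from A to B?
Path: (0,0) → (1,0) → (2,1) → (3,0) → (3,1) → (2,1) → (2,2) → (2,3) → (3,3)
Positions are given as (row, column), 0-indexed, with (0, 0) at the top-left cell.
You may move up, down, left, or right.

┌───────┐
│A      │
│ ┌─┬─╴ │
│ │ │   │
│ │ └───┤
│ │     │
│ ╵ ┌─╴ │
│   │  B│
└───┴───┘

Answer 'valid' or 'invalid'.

Checking path validity:
Result: Invalid move at step 2: cannot move from (1, 0) to (2, 1).

invalid

Correct solution:

┌───────┐
│A      │
│ ┌─┬─╴ │
│↓│ │   │
│ │ └───┤
│↓│↱ → ↓│
│ ╵ ┌─╴ │
│↳ ↑│  B│
└───┴───┘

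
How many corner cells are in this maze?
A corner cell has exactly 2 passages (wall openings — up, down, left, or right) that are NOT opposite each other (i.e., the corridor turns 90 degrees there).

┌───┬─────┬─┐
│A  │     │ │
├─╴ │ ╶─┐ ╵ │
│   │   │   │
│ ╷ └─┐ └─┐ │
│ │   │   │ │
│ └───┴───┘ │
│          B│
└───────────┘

Counting corner cells (2 non-opposite passages):
Total corners: 11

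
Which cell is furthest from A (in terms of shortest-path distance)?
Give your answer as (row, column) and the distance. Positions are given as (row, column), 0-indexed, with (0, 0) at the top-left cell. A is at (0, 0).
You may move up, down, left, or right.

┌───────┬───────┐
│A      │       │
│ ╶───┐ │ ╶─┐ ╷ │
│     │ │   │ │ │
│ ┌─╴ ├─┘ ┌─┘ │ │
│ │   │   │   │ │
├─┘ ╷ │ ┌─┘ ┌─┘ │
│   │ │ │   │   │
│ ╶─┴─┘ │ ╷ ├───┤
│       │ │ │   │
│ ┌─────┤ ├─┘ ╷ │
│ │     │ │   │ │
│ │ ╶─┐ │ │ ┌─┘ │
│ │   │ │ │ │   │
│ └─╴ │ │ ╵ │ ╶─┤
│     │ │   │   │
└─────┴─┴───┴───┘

Computing BFS distances from A to all cells:
Furthest cell: (7, 7)
Distance: 38 steps

Path from A to the furthest cell:

┌───────┬───────┐
│A      │↱ → ↓  │
│ ╶───┐ │ ╶─┐ ╷ │
│↳ → ↓│ │↑  │↓│ │
│ ┌─╴ ├─┘ ┌─┘ │ │
│ │↓ ↲│↱ ↑│↓ ↲│ │
├─┘ ╷ │ ┌─┘ ┌─┘ │
│↓ ↲│ │↑│↓ ↲│   │
│ ╶─┴─┘ │ ╷ ├───┤
│↳ → → ↑│↓│ │↱ ↓│
│ ┌─────┤ ├─┘ ╷ │
│ │     │↓│↱ ↑│↓│
│ │ ╶─┐ │ │ ┌─┘ │
│ │   │ │↓│↑│↓ ↲│
│ └─╴ │ │ ╵ │ ╶─┤
│     │ │↳ ↑│↳ B│
└─────┴─┴───┴───┘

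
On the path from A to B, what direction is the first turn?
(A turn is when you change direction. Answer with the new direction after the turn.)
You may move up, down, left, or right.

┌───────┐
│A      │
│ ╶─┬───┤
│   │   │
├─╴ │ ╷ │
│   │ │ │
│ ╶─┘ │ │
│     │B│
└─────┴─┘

Directions: down, right, down, left, down, right, right, up, up, right, down, down
First turn direction: right

Solution:

┌───────┐
│A      │
│ ╶─┬───┤
│↳ ↓│↱ ↓│
├─╴ │ ╷ │
│↓ ↲│↑│↓│
│ ╶─┘ │ │
│↳ → ↑│B│
└─────┴─┘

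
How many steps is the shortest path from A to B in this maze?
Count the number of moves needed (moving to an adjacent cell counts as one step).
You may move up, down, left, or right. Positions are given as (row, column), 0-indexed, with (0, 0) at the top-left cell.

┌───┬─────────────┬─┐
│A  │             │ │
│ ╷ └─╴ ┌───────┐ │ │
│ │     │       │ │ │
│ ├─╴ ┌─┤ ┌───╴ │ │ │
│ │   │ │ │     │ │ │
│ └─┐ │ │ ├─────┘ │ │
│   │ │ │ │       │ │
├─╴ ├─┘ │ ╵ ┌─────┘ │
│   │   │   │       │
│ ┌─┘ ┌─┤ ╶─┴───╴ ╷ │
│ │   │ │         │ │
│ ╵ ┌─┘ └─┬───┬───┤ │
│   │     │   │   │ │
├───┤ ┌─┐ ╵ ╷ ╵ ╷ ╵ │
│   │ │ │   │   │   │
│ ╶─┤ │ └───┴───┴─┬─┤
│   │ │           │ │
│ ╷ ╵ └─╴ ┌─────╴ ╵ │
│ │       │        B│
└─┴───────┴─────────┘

Using BFS to find shortest path:
Start: (0, 0), End: (9, 9)
Path found:
(0,0) → (0,1) → (1,1) → (1,2) → (1,3) → (0,3) → (0,4) → (0,5) → (0,6) → (0,7) → (0,8) → (1,8) → (2,8) → (3,8) → (3,7) → (3,6) → (3,5) → (4,5) → (4,4) → (5,4) → (5,5) → (5,6) → (5,7) → (5,8) → (4,8) → (4,9) → (5,9) → (6,9) → (7,9) → (7,8) → (6,8) → (6,7) → (7,7) → (7,6) → (6,6) → (6,5) → (7,5) → (7,4) → (6,4) → (6,3) → (6,2) → (7,2) → (8,2) → (9,2) → (9,3) → (9,4) → (8,4) → (8,5) → (8,6) → (8,7) → (8,8) → (9,8) → (9,9)
Number of steps: 52

Solution:

┌───┬─────────────┬─┐
│A ↓│  ↱ → → → → ↓│ │
│ ╷ └─╴ ┌───────┐ │ │
│ │↳ → ↑│       │↓│ │
│ ├─╴ ┌─┤ ┌───╴ │ │ │
│ │   │ │ │     │↓│ │
│ └─┐ │ │ ├─────┘ │ │
│   │ │ │ │↓ ← ← ↲│ │
├─╴ ├─┘ │ ╵ ┌─────┘ │
│   │   │↓ ↲│    ↱ ↓│
│ ┌─┘ ┌─┤ ╶─┴───╴ ╷ │
│ │   │ │↳ → → → ↑│↓│
│ ╵ ┌─┘ └─┬───┬───┤ │
│   │↓ ← ↰│↓ ↰│↓ ↰│↓│
├───┤ ┌─┐ ╵ ╷ ╵ ╷ ╵ │
│   │↓│ │↑ ↲│↑ ↲│↑ ↲│
│ ╶─┤ │ └───┴───┴─┬─┤
│   │↓│  ↱ → → → ↓│ │
│ ╷ ╵ └─╴ ┌─────╴ ╵ │
│ │  ↳ → ↑│      ↳ B│
└─┴───────┴─────────┘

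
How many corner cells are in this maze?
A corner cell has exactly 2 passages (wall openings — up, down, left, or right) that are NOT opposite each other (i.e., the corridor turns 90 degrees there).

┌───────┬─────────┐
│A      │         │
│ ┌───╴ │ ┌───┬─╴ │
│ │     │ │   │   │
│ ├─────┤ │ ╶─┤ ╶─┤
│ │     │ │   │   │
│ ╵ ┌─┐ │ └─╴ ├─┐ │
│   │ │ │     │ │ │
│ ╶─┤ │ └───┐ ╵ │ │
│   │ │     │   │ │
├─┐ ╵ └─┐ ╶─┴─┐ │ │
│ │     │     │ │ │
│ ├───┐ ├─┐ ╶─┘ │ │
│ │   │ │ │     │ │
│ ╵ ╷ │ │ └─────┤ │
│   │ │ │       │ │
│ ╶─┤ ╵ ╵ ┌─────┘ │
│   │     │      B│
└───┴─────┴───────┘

Counting corner cells (2 non-opposite passages):
Total corners: 32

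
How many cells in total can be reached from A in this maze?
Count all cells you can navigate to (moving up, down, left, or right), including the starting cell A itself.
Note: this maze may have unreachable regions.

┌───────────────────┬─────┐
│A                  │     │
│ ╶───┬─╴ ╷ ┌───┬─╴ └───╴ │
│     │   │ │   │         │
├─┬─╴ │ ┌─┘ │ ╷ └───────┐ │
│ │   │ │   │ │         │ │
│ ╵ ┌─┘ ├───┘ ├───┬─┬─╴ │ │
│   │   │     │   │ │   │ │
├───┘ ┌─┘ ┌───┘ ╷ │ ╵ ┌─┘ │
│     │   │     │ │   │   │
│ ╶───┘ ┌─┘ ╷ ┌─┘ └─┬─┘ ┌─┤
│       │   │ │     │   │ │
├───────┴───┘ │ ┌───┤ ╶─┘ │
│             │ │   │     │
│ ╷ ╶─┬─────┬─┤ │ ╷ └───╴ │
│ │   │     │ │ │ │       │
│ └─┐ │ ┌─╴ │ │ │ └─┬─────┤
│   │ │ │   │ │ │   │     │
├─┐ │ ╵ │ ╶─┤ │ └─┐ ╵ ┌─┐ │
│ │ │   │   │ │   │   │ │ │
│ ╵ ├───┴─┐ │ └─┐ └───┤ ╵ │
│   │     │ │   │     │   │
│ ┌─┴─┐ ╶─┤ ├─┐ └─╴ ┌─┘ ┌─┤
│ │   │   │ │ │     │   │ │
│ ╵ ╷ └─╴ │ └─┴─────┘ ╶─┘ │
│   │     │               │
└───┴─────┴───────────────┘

Using BFS/flood-fill to find all reachable cells from A:
Maze size: 13 × 13 = 169 total cells
1 cell(s) are walled off and cannot be reached from A.
Reachable cells: 168

Reachable region (· marks reachable cells):

┌───────────────────┬─────┐
│A · · · · · · · · ·│· · ·│
│ ╶───┬─╴ ╷ ┌───┬─╴ └───╴ │
│· · ·│· ·│·│· ·│· · · · ·│
├─┬─╴ │ ┌─┘ │ ╷ └───────┐ │
│·│· ·│·│· ·│·│· · · · ·│·│
│ ╵ ┌─┘ ├───┘ ├───┬─┬─╴ │ │
│· ·│· ·│· · ·│· ·│·│· ·│·│
├───┘ ┌─┘ ┌───┘ ╷ │ ╵ ┌─┘ │
│· · ·│· ·│· · ·│·│· ·│· ·│
│ ╶───┘ ┌─┘ ╷ ┌─┘ └─┬─┘ ┌─┤
│· · · ·│· ·│·│· · ·│· ·│·│
├───────┴───┘ │ ┌───┤ ╶─┘ │
│· · · · · · ·│·│· ·│· · ·│
│ ╷ ╶─┬─────┬─┤ │ ╷ └───╴ │
│·│· ·│· · ·│·│·│·│· · · ·│
│ └─┐ │ ┌─╴ │ │ │ └─┬─────┤
│· ·│·│·│· ·│·│·│· ·│· · ·│
├─┐ │ ╵ │ ╶─┤ │ └─┐ ╵ ┌─┐ │
│·│·│· ·│· ·│·│· ·│· ·│·│·│
│ ╵ ├───┴─┐ │ └─┐ └───┤ ╵ │
│· ·│· · ·│·│· ·│· · ·│· ·│
│ ┌─┴─┐ ╶─┤ ├─┐ └─╴ ┌─┘ ┌─┤
│·│· ·│· ·│·│ │· · ·│· ·│·│
│ ╵ ╷ └─╴ │ └─┴─────┘ ╶─┘ │
│· ·│· · ·│· · · · · · · ·│
└───┴─────┴───────────────┘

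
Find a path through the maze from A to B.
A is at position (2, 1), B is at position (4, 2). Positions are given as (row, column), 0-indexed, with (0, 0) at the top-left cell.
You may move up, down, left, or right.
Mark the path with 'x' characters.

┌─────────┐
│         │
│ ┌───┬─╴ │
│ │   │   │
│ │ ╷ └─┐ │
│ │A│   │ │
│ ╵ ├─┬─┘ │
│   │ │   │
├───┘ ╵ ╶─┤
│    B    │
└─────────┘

Finding the shortest path from (2, 1) to (4, 2):
Path length: 15 steps
Directions: down → left → up → up → up → right → right → right → right → down → down → down → left → down → left

Solution:

┌─────────┐
│x x x x x│
│ ┌───┬─╴ │
│x│   │  x│
│ │ ╷ └─┐ │
│x│A│   │x│
│ ╵ ├─┬─┘ │
│x x│ │x x│
├───┘ ╵ ╶─┤
│    B x  │
└─────────┘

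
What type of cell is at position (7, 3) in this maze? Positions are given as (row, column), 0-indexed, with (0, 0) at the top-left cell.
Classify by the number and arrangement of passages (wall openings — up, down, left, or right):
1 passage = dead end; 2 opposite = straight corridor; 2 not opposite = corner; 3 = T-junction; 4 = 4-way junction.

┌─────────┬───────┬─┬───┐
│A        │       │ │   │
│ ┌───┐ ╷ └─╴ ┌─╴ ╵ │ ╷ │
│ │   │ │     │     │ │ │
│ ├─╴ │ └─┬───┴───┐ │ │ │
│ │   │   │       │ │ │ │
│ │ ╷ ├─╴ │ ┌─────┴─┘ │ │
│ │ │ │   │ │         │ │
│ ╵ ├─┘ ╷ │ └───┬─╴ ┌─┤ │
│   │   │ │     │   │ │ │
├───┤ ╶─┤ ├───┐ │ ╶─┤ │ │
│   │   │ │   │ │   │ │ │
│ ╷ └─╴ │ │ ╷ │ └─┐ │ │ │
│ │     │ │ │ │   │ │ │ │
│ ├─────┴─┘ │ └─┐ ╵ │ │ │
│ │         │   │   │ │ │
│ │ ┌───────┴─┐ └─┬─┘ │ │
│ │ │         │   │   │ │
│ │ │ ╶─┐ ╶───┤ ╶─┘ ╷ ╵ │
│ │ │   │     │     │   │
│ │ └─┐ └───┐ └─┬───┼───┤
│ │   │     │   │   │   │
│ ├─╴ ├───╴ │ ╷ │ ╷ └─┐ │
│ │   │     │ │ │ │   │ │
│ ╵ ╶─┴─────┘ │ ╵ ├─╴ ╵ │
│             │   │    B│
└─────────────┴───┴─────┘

Checking cell at (7, 3):
Number of passages: 2
Cell type: straight corridor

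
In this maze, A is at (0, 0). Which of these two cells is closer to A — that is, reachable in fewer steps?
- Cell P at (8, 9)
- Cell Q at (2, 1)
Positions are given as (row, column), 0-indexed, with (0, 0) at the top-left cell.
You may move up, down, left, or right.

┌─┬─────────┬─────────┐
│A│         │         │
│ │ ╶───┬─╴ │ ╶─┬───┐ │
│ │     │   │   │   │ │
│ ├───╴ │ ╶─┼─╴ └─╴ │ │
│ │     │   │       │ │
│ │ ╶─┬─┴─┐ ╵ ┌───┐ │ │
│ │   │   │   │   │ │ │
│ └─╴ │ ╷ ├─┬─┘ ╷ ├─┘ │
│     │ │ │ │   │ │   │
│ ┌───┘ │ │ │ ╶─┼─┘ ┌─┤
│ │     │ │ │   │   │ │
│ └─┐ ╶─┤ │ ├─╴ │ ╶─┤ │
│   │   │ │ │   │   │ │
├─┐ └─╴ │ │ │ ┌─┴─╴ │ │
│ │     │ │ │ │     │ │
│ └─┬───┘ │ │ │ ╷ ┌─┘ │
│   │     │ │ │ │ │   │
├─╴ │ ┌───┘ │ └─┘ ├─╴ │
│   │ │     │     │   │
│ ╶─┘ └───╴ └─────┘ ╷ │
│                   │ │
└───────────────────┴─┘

Shortest path A → P at (8, 9): 37 steps
Shortest path A → Q at (2, 1): 9 steps

Q is closer (9 steps vs 37 steps).

Path to P:

┌─┬─────────┬─────────┐
│A│         │         │
│ │ ╶───┬─╴ │ ╶─┬───┐ │
│↓│     │   │   │   │ │
│ ├───╴ │ ╶─┼─╴ └─╴ │ │
│↓│     │   │       │ │
│ │ ╶─┬─┴─┐ ╵ ┌───┐ │ │
│↓│   │↱ ↓│   │   │ │ │
│ └─╴ │ ╷ ├─┬─┘ ╷ ├─┘ │
│↓    │↑│↓│ │   │ │   │
│ ┌───┘ │ │ │ ╶─┼─┘ ┌─┤
│↓│  ↱ ↑│↓│ │   │   │ │
│ └─┐ ╶─┤ │ ├─╴ │ ╶─┤ │
│↳ ↓│↑ ↰│↓│ │   │   │ │
├─┐ └─╴ │ │ │ ┌─┴─╴ │ │
│ │↳ → ↑│↓│ │ │     │ │
│ └─┬───┘ │ │ │ ╷ ┌─┘ │
│   │↓ ← ↲│ │ │ │ │P ↰│
├─╴ │ ┌───┘ │ └─┘ ├─╴ │
│   │↓│     │     │↱ ↑│
│ ╶─┘ └───╴ └─────┘ ╷ │
│    ↳ → → → → → → ↑│ │
└───────────────────┴─┘

Path to Q:

┌─┬─────────┬─────────┐
│A│         │         │
│ │ ╶───┬─╴ │ ╶─┬───┐ │
│↓│     │   │   │   │ │
│ ├───╴ │ ╶─┼─╴ └─╴ │ │
│↓│Q    │   │       │ │
│ │ ╶─┬─┴─┐ ╵ ┌───┐ │ │
│↓│↑ ↰│   │   │   │ │ │
│ └─╴ │ ╷ ├─┬─┘ ╷ ├─┘ │
│↳ → ↑│ │ │ │   │ │   │
│ ┌───┘ │ │ │ ╶─┼─┘ ┌─┤
│ │     │ │ │   │   │ │
│ └─┐ ╶─┤ │ ├─╴ │ ╶─┤ │
│   │   │ │ │   │   │ │
├─┐ └─╴ │ │ │ ┌─┴─╴ │ │
│ │     │ │ │ │     │ │
│ └─┬───┘ │ │ │ ╷ ┌─┘ │
│   │     │ │ │ │ │   │
├─╴ │ ┌───┘ │ └─┘ ├─╴ │
│   │ │     │     │   │
│ ╶─┘ └───╴ └─────┘ ╷ │
│                   │ │
└───────────────────┴─┘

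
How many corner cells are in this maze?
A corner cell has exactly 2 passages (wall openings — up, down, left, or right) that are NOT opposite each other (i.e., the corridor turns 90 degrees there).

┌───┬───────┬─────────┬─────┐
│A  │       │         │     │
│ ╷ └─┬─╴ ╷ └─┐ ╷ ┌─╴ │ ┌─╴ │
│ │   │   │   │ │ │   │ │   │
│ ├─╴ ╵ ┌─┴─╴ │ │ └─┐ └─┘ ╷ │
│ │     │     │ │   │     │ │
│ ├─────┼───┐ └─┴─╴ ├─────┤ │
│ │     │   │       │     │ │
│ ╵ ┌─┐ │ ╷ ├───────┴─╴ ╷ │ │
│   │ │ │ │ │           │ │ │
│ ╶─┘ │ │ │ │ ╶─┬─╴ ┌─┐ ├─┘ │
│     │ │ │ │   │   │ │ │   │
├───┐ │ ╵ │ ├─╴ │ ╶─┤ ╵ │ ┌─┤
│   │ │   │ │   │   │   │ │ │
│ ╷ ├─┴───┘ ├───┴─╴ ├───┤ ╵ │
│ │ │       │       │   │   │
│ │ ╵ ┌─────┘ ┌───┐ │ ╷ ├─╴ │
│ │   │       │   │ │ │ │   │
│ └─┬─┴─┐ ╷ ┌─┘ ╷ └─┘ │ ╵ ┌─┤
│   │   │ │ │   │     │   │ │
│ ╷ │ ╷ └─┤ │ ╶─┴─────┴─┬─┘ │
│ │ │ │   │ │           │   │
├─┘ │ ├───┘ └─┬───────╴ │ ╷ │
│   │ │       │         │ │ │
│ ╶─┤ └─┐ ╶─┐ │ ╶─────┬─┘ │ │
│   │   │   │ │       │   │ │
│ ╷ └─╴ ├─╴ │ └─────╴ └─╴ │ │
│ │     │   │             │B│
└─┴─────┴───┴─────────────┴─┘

Counting corner cells (2 non-opposite passages):
Total corners: 86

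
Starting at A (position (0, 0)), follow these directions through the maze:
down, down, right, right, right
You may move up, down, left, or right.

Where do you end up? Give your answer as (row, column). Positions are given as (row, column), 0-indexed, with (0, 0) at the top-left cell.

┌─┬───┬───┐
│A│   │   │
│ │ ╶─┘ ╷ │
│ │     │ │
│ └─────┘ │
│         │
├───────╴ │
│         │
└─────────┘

Following directions step by step:
Start: (0, 0)
  down: (0, 0) → (1, 0)
  down: (1, 0) → (2, 0)
  right: (2, 0) → (2, 1)
  right: (2, 1) → (2, 2)
  right: (2, 2) → (2, 3)
Final position: (2, 3)

Path taken:

┌─┬───┬───┐
│A│   │   │
│ │ ╶─┘ ╷ │
│↓│     │ │
│ └─────┘ │
│↳ → → B  │
├───────╴ │
│         │
└─────────┘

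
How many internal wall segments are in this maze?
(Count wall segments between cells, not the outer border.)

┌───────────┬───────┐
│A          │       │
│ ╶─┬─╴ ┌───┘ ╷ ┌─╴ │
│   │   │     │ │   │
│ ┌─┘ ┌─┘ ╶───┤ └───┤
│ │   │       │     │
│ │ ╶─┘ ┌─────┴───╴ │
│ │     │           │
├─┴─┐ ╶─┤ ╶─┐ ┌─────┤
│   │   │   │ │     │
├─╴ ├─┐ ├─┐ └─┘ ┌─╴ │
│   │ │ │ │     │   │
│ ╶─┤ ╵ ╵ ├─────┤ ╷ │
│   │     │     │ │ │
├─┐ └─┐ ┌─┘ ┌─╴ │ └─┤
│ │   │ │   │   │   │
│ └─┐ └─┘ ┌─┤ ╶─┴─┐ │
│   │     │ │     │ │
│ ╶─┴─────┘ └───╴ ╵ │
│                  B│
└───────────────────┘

Counting internal wall segments:
Total internal walls: 81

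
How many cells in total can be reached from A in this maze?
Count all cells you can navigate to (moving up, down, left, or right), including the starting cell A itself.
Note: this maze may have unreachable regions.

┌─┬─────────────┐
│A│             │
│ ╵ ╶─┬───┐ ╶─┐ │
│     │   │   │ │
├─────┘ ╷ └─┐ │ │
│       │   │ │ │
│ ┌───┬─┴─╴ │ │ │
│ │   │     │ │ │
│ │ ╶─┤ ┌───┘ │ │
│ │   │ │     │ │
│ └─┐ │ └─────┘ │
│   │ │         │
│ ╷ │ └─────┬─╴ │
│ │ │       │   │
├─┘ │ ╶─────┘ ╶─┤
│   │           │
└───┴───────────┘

Using BFS/flood-fill to find all reachable cells from A:
Maze size: 8 × 8 = 64 total cells
All cells are reachable — the maze is fully connected.
Reachable cells: 64

Reachable region (· marks reachable cells):

┌─┬─────────────┐
│A│· · · · · · ·│
│ ╵ ╶─┬───┐ ╶─┐ │
│· · ·│· ·│· ·│·│
├─────┘ ╷ └─┐ │ │
│· · · ·│· ·│·│·│
│ ┌───┬─┴─╴ │ │ │
│·│· ·│· · ·│·│·│
│ │ ╶─┤ ┌───┘ │ │
│·│· ·│·│· · ·│·│
│ └─┐ │ └─────┘ │
│· ·│·│· · · · ·│
│ ╷ │ └─────┬─╴ │
│·│·│· · · ·│· ·│
├─┘ │ ╶─────┘ ╶─┤
│· ·│· · · · · ·│
└───┴───────────┘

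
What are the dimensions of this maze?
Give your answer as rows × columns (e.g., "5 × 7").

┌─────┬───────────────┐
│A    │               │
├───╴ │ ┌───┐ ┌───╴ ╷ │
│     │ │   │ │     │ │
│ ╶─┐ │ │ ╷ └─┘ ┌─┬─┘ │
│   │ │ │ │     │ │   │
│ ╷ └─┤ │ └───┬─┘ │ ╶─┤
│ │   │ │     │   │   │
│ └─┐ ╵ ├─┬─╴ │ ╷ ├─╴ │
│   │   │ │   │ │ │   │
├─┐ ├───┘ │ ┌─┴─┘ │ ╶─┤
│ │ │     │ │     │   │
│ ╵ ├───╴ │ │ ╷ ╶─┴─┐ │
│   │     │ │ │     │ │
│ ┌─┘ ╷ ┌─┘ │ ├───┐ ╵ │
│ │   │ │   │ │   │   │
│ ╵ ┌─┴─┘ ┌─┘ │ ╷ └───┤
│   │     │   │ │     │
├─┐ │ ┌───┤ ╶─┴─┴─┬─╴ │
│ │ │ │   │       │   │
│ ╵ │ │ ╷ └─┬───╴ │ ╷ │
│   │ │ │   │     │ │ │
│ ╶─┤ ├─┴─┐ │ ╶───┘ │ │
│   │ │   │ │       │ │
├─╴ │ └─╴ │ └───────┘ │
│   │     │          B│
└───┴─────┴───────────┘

Counting the maze dimensions:
Rows (vertical): 13
Columns (horizontal): 11
Dimensions: 13 × 11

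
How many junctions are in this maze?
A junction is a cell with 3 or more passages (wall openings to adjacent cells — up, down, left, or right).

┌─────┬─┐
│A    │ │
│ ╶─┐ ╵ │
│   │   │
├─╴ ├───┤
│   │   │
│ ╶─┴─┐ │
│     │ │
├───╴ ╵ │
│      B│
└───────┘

Checking each cell for number of passages:

Junctions found (3+ passages):
  (4, 2): 3 passages
Total junctions: 1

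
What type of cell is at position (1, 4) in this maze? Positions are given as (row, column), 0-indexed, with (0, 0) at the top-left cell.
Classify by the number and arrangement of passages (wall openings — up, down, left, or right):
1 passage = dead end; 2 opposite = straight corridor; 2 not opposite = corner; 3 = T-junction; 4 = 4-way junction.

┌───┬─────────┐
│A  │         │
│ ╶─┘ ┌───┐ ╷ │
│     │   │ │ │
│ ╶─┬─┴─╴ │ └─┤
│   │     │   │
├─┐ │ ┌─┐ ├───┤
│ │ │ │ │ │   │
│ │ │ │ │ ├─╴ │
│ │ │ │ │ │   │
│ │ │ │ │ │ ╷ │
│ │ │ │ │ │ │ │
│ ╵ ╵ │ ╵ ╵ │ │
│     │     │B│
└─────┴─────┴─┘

Checking cell at (1, 4):
Number of passages: 2
Cell type: corner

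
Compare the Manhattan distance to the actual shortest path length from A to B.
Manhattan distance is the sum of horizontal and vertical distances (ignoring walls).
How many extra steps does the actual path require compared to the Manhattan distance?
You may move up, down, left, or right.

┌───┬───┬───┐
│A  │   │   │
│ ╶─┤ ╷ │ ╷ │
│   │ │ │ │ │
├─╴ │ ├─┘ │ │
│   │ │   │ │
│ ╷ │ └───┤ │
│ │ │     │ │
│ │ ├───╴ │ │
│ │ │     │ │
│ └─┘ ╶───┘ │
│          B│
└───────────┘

Manhattan distance: |5 - 0| + |5 - 0| = 10
Actual path length: 12
Extra steps: 12 - 10 = 2

Solution:

┌───┬───┬───┐
│A  │   │   │
│ ╶─┤ ╷ │ ╷ │
│↳ ↓│ │ │ │ │
├─╴ │ ├─┘ │ │
│↓ ↲│ │   │ │
│ ╷ │ └───┤ │
│↓│ │     │ │
│ │ ├───╴ │ │
│↓│ │     │ │
│ └─┘ ╶───┘ │
│↳ → → → → B│
└───────────┘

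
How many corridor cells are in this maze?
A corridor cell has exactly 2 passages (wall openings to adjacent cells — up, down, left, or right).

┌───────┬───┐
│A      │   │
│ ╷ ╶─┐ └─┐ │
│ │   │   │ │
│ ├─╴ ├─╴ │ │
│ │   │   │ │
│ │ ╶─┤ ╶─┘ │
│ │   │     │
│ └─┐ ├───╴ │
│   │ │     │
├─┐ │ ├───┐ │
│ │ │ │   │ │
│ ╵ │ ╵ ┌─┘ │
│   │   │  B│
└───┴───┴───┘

Counting cells with exactly 2 passages:
Total corridor cells: 34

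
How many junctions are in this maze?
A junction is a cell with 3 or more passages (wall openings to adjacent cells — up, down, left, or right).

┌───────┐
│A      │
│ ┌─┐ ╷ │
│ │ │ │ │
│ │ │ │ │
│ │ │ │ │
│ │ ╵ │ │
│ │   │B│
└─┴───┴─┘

Checking each cell for number of passages:

Junctions found (3+ passages):
  (0, 2): 3 passages
Total junctions: 1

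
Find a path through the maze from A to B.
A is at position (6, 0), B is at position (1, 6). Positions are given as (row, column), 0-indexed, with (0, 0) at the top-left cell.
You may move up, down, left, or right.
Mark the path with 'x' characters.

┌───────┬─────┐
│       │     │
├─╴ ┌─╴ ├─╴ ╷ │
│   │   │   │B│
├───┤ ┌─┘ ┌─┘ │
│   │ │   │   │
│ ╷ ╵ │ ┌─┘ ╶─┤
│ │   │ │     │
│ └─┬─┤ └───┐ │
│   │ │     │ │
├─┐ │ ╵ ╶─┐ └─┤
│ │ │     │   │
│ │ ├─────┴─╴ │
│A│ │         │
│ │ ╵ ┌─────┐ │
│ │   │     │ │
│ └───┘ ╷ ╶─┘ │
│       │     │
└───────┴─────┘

Finding the shortest path from (6, 0) to (1, 6):
Path length: 25 steps
Directions: down → down → right → right → right → up → right → down → right → right → up → up → up → left → up → left → left → up → up → right → up → right → up → right → down

Solution:

┌───────┬─────┐
│       │  x x│
├─╴ ┌─╴ ├─╴ ╷ │
│   │   │x x│B│
├───┤ ┌─┘ ┌─┘ │
│   │ │x x│   │
│ ╷ ╵ │ ┌─┘ ╶─┤
│ │   │x│     │
│ └─┬─┤ └───┐ │
│   │ │x x x│ │
├─┐ │ ╵ ╶─┐ └─┤
│ │ │     │x x│
│ │ ├─────┴─╴ │
│A│ │        x│
│ │ ╵ ┌─────┐ │
│x│   │x x  │x│
│ └───┘ ╷ ╶─┘ │
│x x x x│x x x│
└───────┴─────┘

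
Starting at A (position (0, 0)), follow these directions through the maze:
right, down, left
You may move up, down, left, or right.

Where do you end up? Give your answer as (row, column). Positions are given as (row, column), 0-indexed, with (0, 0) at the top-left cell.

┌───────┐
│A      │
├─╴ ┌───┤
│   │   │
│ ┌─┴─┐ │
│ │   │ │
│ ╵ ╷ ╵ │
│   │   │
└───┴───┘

Following directions step by step:
Start: (0, 0)
  right: (0, 0) → (0, 1)
  down: (0, 1) → (1, 1)
  left: (1, 1) → (1, 0)
Final position: (1, 0)

Path taken:

┌───────┐
│A ↓    │
├─╴ ┌───┤
│B ↲│   │
│ ┌─┴─┐ │
│ │   │ │
│ ╵ ╷ ╵ │
│   │   │
└───┴───┘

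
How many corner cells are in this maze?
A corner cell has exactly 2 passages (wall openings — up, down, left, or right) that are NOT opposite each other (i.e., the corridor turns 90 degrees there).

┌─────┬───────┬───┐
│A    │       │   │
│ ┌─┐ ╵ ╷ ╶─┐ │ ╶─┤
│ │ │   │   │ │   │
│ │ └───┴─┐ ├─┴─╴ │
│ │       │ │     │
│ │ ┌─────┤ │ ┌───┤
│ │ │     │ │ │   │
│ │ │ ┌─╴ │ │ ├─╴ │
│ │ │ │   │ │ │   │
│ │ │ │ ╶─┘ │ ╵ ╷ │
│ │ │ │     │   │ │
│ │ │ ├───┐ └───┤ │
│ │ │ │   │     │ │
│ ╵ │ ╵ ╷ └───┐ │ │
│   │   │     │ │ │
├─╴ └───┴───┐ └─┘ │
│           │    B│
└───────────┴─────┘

Counting corner cells (2 non-opposite passages):
Total corners: 33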